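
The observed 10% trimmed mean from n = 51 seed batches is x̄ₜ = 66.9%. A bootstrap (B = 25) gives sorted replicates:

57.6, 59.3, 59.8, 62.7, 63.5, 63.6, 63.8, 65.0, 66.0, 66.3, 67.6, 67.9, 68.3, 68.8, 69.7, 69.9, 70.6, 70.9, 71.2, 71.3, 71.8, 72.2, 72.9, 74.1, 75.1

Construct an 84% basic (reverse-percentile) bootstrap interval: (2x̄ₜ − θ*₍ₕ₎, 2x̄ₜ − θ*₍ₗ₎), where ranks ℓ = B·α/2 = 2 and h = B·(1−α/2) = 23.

(60.9, 74.5)

Percentile endpoints at ranks 2 and 23: θ*₍2₎ = 59.3, θ*₍23₎ = 72.9.
Basic interval reflects these around x̄ₜ:
  lower = 2 × 66.9 − 72.9 = 60.9
  upper = 2 × 66.9 − 59.3 = 74.5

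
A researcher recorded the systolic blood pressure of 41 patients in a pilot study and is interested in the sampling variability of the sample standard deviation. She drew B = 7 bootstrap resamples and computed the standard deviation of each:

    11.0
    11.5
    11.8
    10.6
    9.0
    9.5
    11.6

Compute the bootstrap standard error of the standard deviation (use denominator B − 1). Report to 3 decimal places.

SE* = 1.087

Bootstrap SE is the standard deviation of the 7 replicate standard deviations.
Mean of replicates: (11.0 + 11.5 + 11.8 + 10.6 + 9.0 + 9.5 + 11.6) / 7 = 75.0000 / 7 = 10.7143
Sum of squared deviations: (+0.2857)² + (+0.7857)² + (+1.0857)² + (−0.1143)² + (−1.7143)² + (−1.2143)² + (+0.8857)² = 7.0886
Variance = 7.0886 / 6 = 1.1814
SE* = √1.1814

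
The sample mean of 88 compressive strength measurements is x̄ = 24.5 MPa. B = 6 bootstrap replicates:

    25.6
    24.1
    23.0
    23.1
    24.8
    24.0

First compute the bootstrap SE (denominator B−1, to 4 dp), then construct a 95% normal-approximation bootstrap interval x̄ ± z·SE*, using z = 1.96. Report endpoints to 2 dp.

Mean of replicates = 24.1000; sum of squared deviations = 4.9600; SE* = √(4.9600/5) = 0.9960
Margin = 1.96 × 0.9960 = 1.952
Interval: 24.5 ± 1.952

(22.55, 26.45)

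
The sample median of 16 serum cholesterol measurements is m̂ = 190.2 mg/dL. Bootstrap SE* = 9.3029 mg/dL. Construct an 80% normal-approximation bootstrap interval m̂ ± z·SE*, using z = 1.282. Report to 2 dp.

Margin = 1.282 × 9.3029 = 11.926
Interval: 190.2 ± 11.926

(178.27, 202.13)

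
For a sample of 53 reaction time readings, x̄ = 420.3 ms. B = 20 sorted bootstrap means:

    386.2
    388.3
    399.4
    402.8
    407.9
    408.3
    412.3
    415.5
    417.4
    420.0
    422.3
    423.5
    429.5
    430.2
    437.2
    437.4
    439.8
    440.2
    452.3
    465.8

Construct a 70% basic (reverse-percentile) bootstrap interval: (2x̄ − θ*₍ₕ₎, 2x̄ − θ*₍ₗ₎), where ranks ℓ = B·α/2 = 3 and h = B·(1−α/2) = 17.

(400.8, 441.2)

Percentile endpoints at ranks 3 and 17: θ*₍3₎ = 399.4, θ*₍17₎ = 439.8.
Basic interval reflects these around x̄:
  lower = 2 × 420.3 − 439.8 = 400.8
  upper = 2 × 420.3 − 399.4 = 441.2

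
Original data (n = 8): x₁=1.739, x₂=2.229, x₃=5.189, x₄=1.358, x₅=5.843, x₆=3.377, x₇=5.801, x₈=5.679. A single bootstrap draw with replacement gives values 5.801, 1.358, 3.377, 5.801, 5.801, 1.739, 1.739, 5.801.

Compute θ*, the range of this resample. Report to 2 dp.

θ* = 4.44

Range = 5.801 − 1.358 = 4.44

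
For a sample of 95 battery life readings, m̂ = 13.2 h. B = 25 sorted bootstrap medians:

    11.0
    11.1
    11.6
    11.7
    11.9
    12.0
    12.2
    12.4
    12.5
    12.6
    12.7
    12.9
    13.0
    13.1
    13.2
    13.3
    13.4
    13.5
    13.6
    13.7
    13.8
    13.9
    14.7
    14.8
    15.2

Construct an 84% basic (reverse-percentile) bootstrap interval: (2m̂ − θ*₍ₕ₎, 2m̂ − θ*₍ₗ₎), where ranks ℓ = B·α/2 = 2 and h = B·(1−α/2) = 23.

(11.7, 15.3)

Percentile endpoints at ranks 2 and 23: θ*₍2₎ = 11.1, θ*₍23₎ = 14.7.
Basic interval reflects these around m̂:
  lower = 2 × 13.2 − 14.7 = 11.7
  upper = 2 × 13.2 − 11.1 = 15.3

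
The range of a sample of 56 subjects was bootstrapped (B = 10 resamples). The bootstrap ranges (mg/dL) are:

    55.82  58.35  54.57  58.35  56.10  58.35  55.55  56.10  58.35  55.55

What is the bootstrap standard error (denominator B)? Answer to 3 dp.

Bootstrap SE is the standard deviation of the 10 replicate ranges.
Mean of replicates: (55.82 + 58.35 + 54.57 + 58.35 + 56.10 + 58.35 + 55.55 + 56.10 + 58.35 + 55.55) / 10 = 567.0900 / 10 = 56.7090
Sum of squared deviations: (−0.8890)² + (+1.6410)² + (−2.1390)² + (+1.6410)² + (−0.6090)² + (+1.6410)² + (−1.1590)² + (−0.6090)² + (+1.6410)² + (−1.1590)² = 19.5655
Variance = 19.5655 / 10 = 1.9565
SE* = √1.9565

SE* = 1.399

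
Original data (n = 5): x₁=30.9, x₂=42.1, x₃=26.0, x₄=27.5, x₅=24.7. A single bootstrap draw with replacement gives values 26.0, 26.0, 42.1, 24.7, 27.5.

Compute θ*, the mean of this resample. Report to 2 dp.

θ* = 29.26

Mean = (26.0 + 26.0 + 42.1 + 24.7 + 27.5) / 5 = 146.30 / 5 = 29.26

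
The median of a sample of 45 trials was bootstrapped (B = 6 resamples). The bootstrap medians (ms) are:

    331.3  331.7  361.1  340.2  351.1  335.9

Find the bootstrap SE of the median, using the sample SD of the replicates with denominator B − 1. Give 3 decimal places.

SE* = 11.904

Bootstrap SE is the standard deviation of the 6 replicate medians.
Mean of replicates: (331.3 + 331.7 + 361.1 + 340.2 + 351.1 + 335.9) / 6 = 2051.3000 / 6 = 341.8833
Sum of squared deviations: (−10.5833)² + (−10.1833)² + (+19.2167)² + (−1.6833)² + (+9.2167)² + (−5.9833)² = 708.5683
Variance = 708.5683 / 5 = 141.7137
SE* = √141.7137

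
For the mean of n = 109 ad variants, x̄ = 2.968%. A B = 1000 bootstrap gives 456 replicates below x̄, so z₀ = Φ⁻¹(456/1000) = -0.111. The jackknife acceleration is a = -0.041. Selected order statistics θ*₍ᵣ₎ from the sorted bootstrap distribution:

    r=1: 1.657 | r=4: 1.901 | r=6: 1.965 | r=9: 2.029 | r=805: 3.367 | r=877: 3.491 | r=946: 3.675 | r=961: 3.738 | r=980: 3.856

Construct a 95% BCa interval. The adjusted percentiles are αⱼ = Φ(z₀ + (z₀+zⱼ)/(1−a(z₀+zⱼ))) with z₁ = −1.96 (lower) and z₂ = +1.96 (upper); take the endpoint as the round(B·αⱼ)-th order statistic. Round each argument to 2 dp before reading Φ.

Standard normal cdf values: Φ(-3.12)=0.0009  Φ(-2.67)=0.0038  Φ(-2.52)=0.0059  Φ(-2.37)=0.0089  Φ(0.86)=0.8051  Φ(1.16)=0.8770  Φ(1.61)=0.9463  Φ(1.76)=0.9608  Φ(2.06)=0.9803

Lower: z₀ + z₁ = -0.111 + (-1.960) = -2.071; 1 − a(z₀+z₁) = 1 − (-0.041)(-2.071) = 0.9151; argument = -0.111 + (-2.071)/0.9151 = -2.3742 → -2.37.
α₁ = Φ(-2.37) = 0.0089; rank = round(1000 × 0.0089) = 9; θ*₍9₎ = 2.029.
Upper: z₀ + z₂ = 1.849; 1 − a(z₀+z₂) = 1.0758; argument = 1.6077 → 1.61; α₂ = 0.9463; rank = 946; θ*₍946₎ = 3.675.

(2.029, 3.675)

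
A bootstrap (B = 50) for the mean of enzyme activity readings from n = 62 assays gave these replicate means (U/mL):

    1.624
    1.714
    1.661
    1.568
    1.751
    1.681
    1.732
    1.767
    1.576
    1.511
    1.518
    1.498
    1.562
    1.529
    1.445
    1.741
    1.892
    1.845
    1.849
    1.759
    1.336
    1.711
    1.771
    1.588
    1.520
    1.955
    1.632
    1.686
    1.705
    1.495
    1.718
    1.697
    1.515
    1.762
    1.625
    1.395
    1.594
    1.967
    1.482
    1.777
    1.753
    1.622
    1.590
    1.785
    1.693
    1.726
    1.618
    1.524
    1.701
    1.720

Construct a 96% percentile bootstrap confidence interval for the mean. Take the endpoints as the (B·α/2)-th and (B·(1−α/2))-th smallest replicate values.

(1.336, 1.955)

Sorted replicates: 1.336, 1.395, 1.445, 1.482, 1.495, 1.498, 1.511, 1.515, 1.518, 1.520, 1.524, 1.529, 1.562, 1.568, 1.576, 1.588, 1.590, 1.594, 1.618, 1.622, 1.624, 1.625, 1.632, 1.661, 1.681, 1.686, 1.693, 1.697, 1.701, 1.705, 1.711, 1.714, 1.718, 1.720, 1.726, 1.732, 1.741, 1.751, 1.753, 1.759, 1.762, 1.767, 1.771, 1.777, 1.785, 1.845, 1.849, 1.892, 1.955, 1.967
α = 0.04; lower rank = 50 × 0.020 = 1; upper rank = 50 × 0.980 = 49.
The 1st smallest replicate is 1.336; the 49th is 1.955.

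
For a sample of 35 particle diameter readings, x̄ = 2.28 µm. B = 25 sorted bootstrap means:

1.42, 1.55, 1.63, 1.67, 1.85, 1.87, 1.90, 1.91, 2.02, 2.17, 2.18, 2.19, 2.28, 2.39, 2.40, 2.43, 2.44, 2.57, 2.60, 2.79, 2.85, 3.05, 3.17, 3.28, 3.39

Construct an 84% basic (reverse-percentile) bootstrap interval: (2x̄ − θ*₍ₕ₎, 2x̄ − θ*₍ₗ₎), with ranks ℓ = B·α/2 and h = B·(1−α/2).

(1.39, 3.01)

Percentile endpoints at ranks 2 and 23: θ*₍2₎ = 1.55, θ*₍23₎ = 3.17.
Basic interval reflects these around x̄:
  lower = 2 × 2.28 − 3.17 = 1.39
  upper = 2 × 2.28 − 1.55 = 3.01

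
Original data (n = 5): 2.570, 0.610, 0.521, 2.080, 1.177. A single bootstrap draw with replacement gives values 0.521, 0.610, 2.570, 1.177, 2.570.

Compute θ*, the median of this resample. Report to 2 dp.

Sorted: 0.521, 0.610, 1.177, 2.570, 2.570
Median = middle value = 1.18

θ* = 1.18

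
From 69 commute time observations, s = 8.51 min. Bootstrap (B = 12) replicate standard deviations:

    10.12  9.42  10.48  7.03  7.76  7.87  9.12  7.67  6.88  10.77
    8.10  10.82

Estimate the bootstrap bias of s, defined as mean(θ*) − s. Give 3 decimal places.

bias = +0.327

mean(θ*) = (10.12 + 9.42 + 10.48 + 7.03 + 7.76 + 7.87 + 9.12 + 7.67 + 6.88 + 10.77 + 8.10 + 10.82) / 12 = 8.8367
bias = 8.8367 − 8.51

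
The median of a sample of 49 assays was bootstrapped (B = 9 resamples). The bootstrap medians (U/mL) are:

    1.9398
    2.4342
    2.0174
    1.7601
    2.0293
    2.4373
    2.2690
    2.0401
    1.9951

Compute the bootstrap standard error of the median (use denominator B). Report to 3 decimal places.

Bootstrap SE is the standard deviation of the 9 replicate medians.
Mean of replicates: (1.9398 + 2.4342 + 2.0174 + 1.7601 + 2.0293 + 2.4373 + 2.2690 + 2.0401 + 1.9951) / 9 = 18.92230 / 9 = 2.10248
Sum of squared deviations: (−0.16268)² + (+0.33172)² + (−0.08508)² + (−0.34238)² + (−0.07318)² + (+0.33482)² + (+0.16652)² + (−0.06238)² + (−0.10738)² = 0.42158
Variance = 0.42158 / 9 = 0.04684
SE* = √0.04684

SE* = 0.216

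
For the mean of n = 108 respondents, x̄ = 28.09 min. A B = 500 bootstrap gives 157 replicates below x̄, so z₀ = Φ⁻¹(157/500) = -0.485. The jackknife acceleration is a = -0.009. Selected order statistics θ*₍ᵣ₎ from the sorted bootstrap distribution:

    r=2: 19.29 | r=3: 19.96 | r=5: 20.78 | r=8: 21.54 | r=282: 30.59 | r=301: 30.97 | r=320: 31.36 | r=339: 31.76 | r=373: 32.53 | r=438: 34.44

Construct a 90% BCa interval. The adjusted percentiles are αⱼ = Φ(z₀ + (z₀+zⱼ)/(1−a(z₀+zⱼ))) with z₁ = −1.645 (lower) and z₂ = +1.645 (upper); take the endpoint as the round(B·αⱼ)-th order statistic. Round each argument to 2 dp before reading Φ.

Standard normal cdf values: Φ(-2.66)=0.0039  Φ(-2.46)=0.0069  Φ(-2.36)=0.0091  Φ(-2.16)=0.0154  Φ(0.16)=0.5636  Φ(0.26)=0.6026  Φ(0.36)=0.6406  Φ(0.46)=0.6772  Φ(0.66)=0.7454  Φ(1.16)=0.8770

Lower: z₀ + z₁ = -0.485 + (-1.645) = -2.130; 1 − a(z₀+z₁) = 1 − (-0.009)(-2.130) = 0.9808; argument = -0.485 + (-2.130)/0.9808 = -2.6566 → -2.66.
α₁ = Φ(-2.66) = 0.0039; rank = round(500 × 0.0039) = 2; θ*₍2₎ = 19.29.
Upper: z₀ + z₂ = 1.160; 1 − a(z₀+z₂) = 1.0104; argument = 0.6630 → 0.66; α₂ = 0.7454; rank = 373; θ*₍373₎ = 32.53.

(19.29, 32.53)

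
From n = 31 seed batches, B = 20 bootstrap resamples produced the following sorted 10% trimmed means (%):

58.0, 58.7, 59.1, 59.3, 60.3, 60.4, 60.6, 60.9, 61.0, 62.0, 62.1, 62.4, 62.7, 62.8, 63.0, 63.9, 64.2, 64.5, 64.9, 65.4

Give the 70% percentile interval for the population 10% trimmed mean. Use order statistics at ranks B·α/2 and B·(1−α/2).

α = 0.30; lower rank = 20 × 0.150 = 3; upper rank = 20 × 0.850 = 17.
The 3rd smallest replicate is 59.1; the 17th is 64.2.

(59.1, 64.2)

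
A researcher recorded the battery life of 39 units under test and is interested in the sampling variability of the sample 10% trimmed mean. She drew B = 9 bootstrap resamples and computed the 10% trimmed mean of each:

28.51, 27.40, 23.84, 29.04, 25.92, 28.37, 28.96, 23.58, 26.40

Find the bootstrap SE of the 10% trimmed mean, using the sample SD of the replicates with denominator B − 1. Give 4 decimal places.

Bootstrap SE is the standard deviation of the 9 replicate 10% trimmed means.
Mean of replicates: (28.51 + 27.40 + 23.84 + 29.04 + 25.92 + 28.37 + 28.96 + 23.58 + 26.40) / 9 = 242.02000 / 9 = 26.89111
Sum of squared deviations: (+1.61889)² + (+0.50889)² + (−3.05111)² + (+2.14889)² + (−0.97111)² + (+1.47889)² + (+2.06889)² + (−3.31111)² + (−0.49111)² = 35.42189
Variance = 35.42189 / 8 = 4.42774
SE* = √4.42774

SE* = 2.1042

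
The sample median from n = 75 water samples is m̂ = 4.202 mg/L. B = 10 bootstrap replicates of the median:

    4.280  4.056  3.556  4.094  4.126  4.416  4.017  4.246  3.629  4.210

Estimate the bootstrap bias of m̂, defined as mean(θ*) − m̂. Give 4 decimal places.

bias = −0.1390

mean(θ*) = (4.280 + 4.056 + 3.556 + 4.094 + 4.126 + 4.416 + 4.017 + 4.246 + 3.629 + 4.210) / 10 = 4.06300
bias = 4.06300 − 4.202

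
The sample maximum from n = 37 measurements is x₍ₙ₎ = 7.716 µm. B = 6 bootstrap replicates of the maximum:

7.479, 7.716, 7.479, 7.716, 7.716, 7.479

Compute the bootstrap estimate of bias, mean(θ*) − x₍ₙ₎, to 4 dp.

mean(θ*) = (7.479 + 7.716 + 7.479 + 7.716 + 7.716 + 7.479) / 6 = 7.59750
bias = 7.59750 − 7.716

bias = −0.1185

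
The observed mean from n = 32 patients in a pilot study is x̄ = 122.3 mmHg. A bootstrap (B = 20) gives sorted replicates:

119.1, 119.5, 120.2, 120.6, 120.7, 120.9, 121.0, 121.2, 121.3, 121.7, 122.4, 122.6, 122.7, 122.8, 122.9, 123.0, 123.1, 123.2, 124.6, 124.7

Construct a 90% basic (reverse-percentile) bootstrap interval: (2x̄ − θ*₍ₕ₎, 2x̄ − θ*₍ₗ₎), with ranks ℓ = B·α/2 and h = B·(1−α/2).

Percentile endpoints at ranks 1 and 19: θ*₍1₎ = 119.1, θ*₍19₎ = 124.6.
Basic interval reflects these around x̄:
  lower = 2 × 122.3 − 124.6 = 120.0
  upper = 2 × 122.3 − 119.1 = 125.5

(120.0, 125.5)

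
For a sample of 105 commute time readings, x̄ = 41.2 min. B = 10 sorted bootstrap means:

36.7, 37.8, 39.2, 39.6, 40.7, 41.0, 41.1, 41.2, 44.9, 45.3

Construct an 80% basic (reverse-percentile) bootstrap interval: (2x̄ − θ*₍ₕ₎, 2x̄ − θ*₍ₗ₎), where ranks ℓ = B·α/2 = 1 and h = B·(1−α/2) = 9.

(37.5, 45.7)

Percentile endpoints at ranks 1 and 9: θ*₍1₎ = 36.7, θ*₍9₎ = 44.9.
Basic interval reflects these around x̄:
  lower = 2 × 41.2 − 44.9 = 37.5
  upper = 2 × 41.2 − 36.7 = 45.7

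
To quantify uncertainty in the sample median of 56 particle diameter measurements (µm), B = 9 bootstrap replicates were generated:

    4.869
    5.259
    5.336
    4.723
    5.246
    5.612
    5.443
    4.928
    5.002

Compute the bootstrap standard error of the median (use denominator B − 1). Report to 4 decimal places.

SE* = 0.2930

Bootstrap SE is the standard deviation of the 9 replicate medians.
Mean of replicates: (4.869 + 5.259 + 5.336 + 4.723 + 5.246 + 5.612 + 5.443 + 4.928 + 5.002) / 9 = 46.41800 / 9 = 5.15756
Sum of squared deviations: (−0.28856)² + (+0.10144)² + (+0.17844)² + (−0.43456)² + (+0.08844)² + (+0.45444)² + (+0.28544)² + (−0.22956)² + (−0.15556)² = 0.68695
Variance = 0.68695 / 8 = 0.08587
SE* = √0.08587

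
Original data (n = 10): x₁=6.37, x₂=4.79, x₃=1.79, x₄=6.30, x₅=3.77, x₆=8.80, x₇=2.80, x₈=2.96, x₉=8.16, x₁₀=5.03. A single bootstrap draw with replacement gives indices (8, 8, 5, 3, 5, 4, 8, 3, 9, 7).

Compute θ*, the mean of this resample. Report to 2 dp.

Resample values: 2.96, 2.96, 3.77, 1.79, 3.77, 6.30, 2.96, 1.79, 8.16, 2.80.
Mean = (2.96 + 2.96 + 3.77 + 1.79 + 3.77 + 6.30 + 2.96 + 1.79 + 8.16 + 2.80) / 10 = 37.260 / 10 = 3.73

θ* = 3.73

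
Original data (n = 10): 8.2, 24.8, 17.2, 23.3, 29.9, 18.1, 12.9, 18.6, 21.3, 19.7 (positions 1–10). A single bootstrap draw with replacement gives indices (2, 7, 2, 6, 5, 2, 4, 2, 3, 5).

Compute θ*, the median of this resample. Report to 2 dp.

θ* = 24.80

Resample values: 24.8, 12.9, 24.8, 18.1, 29.9, 24.8, 23.3, 24.8, 17.2, 29.9.
Sorted: 12.9, 17.2, 18.1, 23.3, 24.8, 24.8, 24.8, 24.8, 29.9, 29.9
Median = average of the two middle values = 24.80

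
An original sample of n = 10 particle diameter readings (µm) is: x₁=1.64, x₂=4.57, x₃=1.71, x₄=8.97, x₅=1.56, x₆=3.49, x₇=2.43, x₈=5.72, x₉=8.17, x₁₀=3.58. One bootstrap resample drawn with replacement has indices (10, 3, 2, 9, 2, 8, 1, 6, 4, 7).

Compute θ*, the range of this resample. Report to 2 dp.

Resample values: 3.58, 1.71, 4.57, 8.17, 4.57, 5.72, 1.64, 3.49, 8.97, 2.43.
Range = 8.97 − 1.64 = 7.33

θ* = 7.33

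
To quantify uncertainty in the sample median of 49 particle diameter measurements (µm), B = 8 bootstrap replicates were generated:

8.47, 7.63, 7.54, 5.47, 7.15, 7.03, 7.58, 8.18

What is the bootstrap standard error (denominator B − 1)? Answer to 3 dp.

Bootstrap SE is the standard deviation of the 8 replicate medians.
Mean of replicates: (8.47 + 7.63 + 7.54 + 5.47 + 7.15 + 7.03 + 7.58 + 8.18) / 8 = 59.0500 / 8 = 7.3812
Sum of squared deviations: (+1.0888)² + (+0.2488)² + (+0.1588)² + (−1.9112)² + (−0.2312)² + (−0.3512)² + (+0.1988)² + (+0.7988)² = 5.7797
Variance = 5.7797 / 7 = 0.8257
SE* = √0.8257

SE* = 0.909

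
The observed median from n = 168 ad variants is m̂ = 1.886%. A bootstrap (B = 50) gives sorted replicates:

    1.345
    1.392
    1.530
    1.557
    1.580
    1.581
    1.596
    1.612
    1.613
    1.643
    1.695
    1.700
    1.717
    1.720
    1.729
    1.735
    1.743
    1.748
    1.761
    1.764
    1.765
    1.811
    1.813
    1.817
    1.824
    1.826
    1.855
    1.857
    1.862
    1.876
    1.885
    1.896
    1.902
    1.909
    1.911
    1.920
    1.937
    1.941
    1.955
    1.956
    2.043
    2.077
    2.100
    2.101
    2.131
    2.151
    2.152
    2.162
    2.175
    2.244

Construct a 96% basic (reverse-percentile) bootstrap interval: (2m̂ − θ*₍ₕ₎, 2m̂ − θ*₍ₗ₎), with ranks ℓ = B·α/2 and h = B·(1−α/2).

(1.597, 2.427)

Percentile endpoints at ranks 1 and 49: θ*₍1₎ = 1.345, θ*₍49₎ = 2.175.
Basic interval reflects these around m̂:
  lower = 2 × 1.886 − 2.175 = 1.597
  upper = 2 × 1.886 − 1.345 = 2.427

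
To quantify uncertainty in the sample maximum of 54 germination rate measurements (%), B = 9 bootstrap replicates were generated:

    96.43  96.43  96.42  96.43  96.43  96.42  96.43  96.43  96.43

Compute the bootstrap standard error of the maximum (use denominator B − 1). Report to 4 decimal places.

Bootstrap SE is the standard deviation of the 9 replicate maximums.
Mean of replicates: (96.43 + 96.43 + 96.42 + 96.43 + 96.43 + 96.42 + 96.43 + 96.43 + 96.43) / 9 = 867.850000 / 9 = 96.427778
Sum of squared deviations: (+0.002222)² + (+0.002222)² + (−0.007778)² + (+0.002222)² + (+0.002222)² + (−0.007778)² + (+0.002222)² + (+0.002222)² + (+0.002222)² = 0.000156
Variance = 0.000156 / 8 = 0.000019
SE* = √0.000019

SE* = 0.0044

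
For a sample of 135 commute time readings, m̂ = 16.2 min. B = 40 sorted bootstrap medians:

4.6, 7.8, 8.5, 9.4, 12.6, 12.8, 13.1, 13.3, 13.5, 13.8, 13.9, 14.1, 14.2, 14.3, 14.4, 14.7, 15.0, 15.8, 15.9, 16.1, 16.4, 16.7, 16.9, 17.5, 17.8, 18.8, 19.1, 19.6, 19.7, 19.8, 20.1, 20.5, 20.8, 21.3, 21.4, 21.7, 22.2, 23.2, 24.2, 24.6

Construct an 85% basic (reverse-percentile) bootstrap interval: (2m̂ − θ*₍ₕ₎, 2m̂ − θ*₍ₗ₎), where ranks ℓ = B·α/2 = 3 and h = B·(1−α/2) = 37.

Percentile endpoints at ranks 3 and 37: θ*₍3₎ = 8.5, θ*₍37₎ = 22.2.
Basic interval reflects these around m̂:
  lower = 2 × 16.2 − 22.2 = 10.2
  upper = 2 × 16.2 − 8.5 = 23.9

(10.2, 23.9)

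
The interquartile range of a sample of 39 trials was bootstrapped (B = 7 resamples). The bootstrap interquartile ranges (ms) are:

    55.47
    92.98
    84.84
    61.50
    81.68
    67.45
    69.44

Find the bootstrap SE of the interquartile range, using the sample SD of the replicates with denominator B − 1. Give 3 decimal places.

Bootstrap SE is the standard deviation of the 7 replicate interquartile ranges.
Mean of replicates: (55.47 + 92.98 + 84.84 + 61.50 + 81.68 + 67.45 + 69.44) / 7 = 513.3600 / 7 = 73.3371
Sum of squared deviations: (−17.8671)² + (+19.6429)² + (+11.5029)² + (−11.8371)² + (+8.3429)² + (−5.8871)² + (−3.8971)² = 1096.9597
Variance = 1096.9597 / 6 = 182.8266
SE* = √182.8266

SE* = 13.521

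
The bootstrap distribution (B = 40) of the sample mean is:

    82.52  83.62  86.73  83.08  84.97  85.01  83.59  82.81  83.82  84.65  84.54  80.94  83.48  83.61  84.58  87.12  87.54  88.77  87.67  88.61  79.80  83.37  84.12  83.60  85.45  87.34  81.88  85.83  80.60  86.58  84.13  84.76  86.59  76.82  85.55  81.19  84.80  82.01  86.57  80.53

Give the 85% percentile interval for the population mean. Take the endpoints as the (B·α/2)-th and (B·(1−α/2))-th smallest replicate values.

(80.53, 87.54)

Sorted replicates: 76.82, 79.80, 80.53, 80.60, 80.94, 81.19, 81.88, 82.01, 82.52, 82.81, 83.08, 83.37, 83.48, 83.59, 83.60, 83.61, 83.62, 83.82, 84.12, 84.13, 84.54, 84.58, 84.65, 84.76, 84.80, 84.97, 85.01, 85.45, 85.55, 85.83, 86.57, 86.58, 86.59, 86.73, 87.12, 87.34, 87.54, 87.67, 88.61, 88.77
α = 0.15; lower rank = 40 × 0.075 = 3; upper rank = 40 × 0.925 = 37.
The 3rd smallest replicate is 80.53; the 37th is 87.54.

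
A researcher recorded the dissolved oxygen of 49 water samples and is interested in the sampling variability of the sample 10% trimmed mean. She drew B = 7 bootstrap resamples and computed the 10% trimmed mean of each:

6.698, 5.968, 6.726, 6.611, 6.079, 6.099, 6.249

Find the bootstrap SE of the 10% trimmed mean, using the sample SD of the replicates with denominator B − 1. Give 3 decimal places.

Bootstrap SE is the standard deviation of the 7 replicate 10% trimmed means.
Mean of replicates: (6.698 + 5.968 + 6.726 + 6.611 + 6.079 + 6.099 + 6.249) / 7 = 44.4300 / 7 = 6.3471
Sum of squared deviations: (+0.3509)² + (−0.3791)² + (+0.3789)² + (+0.2639)² + (−0.2681)² + (−0.2481)² + (−0.0981)² = 0.6231
Variance = 0.6231 / 6 = 0.1039
SE* = √0.1039

SE* = 0.322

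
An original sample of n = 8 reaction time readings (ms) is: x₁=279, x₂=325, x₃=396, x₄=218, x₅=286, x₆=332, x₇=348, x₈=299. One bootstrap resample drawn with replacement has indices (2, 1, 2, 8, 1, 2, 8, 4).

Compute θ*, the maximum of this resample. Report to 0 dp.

Resample values: 325, 279, 325, 299, 279, 325, 299, 218.
Maximum = 325

θ* = 325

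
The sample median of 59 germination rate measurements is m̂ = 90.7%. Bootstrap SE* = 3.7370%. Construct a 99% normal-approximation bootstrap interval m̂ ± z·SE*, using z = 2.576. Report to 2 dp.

Margin = 2.576 × 3.7370 = 9.627
Interval: 90.7 ± 9.627

(81.07, 100.33)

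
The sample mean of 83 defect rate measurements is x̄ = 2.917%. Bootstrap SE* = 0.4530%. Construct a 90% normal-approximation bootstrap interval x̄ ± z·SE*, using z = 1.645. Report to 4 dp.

Margin = 1.645 × 0.4530 = 0.74518
Interval: 2.917 ± 0.74518

(2.1718, 3.6622)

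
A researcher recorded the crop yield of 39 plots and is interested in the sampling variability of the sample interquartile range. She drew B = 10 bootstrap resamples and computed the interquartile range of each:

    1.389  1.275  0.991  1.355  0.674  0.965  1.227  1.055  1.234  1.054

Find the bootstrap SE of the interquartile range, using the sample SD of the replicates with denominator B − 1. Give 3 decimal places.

Bootstrap SE is the standard deviation of the 10 replicate interquartile ranges.
Mean of replicates: (1.389 + 1.275 + 0.991 + 1.355 + 0.674 + 0.965 + 1.227 + 1.055 + 1.234 + 1.054) / 10 = 11.2190 / 10 = 1.1219
Sum of squared deviations: (+0.2671)² + (+0.1531)² + (−0.1309)² + (+0.2331)² + (−0.4479)² + (−0.1569)² + (+0.1051)² + (−0.0669)² + (+0.1121)² + (−0.0679)² = 0.4242
Variance = 0.4242 / 9 = 0.0471
SE* = √0.0471

SE* = 0.217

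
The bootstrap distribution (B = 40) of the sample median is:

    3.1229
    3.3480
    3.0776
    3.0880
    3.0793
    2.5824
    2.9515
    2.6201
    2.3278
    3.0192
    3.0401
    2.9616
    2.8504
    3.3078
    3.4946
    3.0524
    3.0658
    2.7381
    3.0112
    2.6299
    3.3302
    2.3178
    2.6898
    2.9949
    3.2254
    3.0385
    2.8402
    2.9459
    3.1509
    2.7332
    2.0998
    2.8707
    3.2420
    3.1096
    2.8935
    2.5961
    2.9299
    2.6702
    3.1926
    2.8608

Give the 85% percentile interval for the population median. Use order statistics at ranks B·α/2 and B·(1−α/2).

Sorted replicates: 2.0998, 2.3178, 2.3278, 2.5824, 2.5961, 2.6201, 2.6299, 2.6702, 2.6898, 2.7332, 2.7381, 2.8402, 2.8504, 2.8608, 2.8707, 2.8935, 2.9299, 2.9459, 2.9515, 2.9616, 2.9949, 3.0112, 3.0192, 3.0385, 3.0401, 3.0524, 3.0658, 3.0776, 3.0793, 3.0880, 3.1096, 3.1229, 3.1509, 3.1926, 3.2254, 3.2420, 3.3078, 3.3302, 3.3480, 3.4946
α = 0.15; lower rank = 40 × 0.075 = 3; upper rank = 40 × 0.925 = 37.
The 3rd smallest replicate is 2.3278; the 37th is 3.3078.

(2.3278, 3.3078)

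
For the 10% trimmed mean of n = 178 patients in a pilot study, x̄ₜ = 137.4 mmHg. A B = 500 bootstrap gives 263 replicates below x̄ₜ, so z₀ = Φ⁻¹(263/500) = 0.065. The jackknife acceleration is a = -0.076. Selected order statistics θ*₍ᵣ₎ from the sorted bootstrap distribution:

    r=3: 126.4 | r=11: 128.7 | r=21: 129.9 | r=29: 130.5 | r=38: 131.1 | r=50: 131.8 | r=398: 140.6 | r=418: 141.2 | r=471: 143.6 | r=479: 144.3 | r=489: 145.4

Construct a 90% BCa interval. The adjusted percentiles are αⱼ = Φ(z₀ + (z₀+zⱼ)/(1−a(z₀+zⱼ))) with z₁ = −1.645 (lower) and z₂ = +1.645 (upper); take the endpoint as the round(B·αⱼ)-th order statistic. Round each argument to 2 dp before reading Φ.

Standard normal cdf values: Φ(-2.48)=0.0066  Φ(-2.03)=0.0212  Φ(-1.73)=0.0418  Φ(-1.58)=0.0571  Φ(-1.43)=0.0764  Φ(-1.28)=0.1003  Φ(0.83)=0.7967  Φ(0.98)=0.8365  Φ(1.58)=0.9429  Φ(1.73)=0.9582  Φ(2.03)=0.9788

(129.9, 143.6)

Lower: z₀ + z₁ = 0.065 + (-1.645) = -1.580; 1 − a(z₀+z₁) = 1 − (-0.076)(-1.580) = 0.8799; argument = 0.065 + (-1.580)/0.8799 = -1.7306 → -1.73.
α₁ = Φ(-1.73) = 0.0418; rank = round(500 × 0.0418) = 21; θ*₍21₎ = 129.9.
Upper: z₀ + z₂ = 1.710; 1 − a(z₀+z₂) = 1.1300; argument = 1.5783 → 1.58; α₂ = 0.9429; rank = 471; θ*₍471₎ = 143.6.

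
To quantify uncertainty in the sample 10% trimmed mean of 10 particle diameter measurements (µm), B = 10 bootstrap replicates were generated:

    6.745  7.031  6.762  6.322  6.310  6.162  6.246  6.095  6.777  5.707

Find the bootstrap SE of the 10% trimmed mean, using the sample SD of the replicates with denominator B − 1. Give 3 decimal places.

Bootstrap SE is the standard deviation of the 10 replicate 10% trimmed means.
Mean of replicates: (6.745 + 7.031 + 6.762 + 6.322 + 6.310 + 6.162 + 6.246 + 6.095 + 6.777 + 5.707) / 10 = 64.1570 / 10 = 6.4157
Sum of squared deviations: (+0.3293)² + (+0.6153)² + (+0.3463)² + (−0.0937)² + (−0.1057)² + (−0.2537)² + (−0.1697)² + (−0.3207)² + (+0.3613)² + (−0.7087)² = 1.4557
Variance = 1.4557 / 9 = 0.1617
SE* = √0.1617

SE* = 0.402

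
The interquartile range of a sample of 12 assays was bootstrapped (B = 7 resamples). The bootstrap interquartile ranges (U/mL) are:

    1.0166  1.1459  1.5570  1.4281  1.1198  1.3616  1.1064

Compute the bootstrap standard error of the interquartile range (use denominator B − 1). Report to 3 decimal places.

SE* = 0.201

Bootstrap SE is the standard deviation of the 7 replicate interquartile ranges.
Mean of replicates: (1.0166 + 1.1459 + 1.5570 + 1.4281 + 1.1198 + 1.3616 + 1.1064) / 7 = 8.73540 / 7 = 1.24791
Sum of squared deviations: (−0.23131)² + (−0.10201)² + (+0.30909)² + (+0.18019)² + (−0.12811)² + (+0.11369)² + (−0.14151)² = 0.24128
Variance = 0.24128 / 6 = 0.04021
SE* = √0.04021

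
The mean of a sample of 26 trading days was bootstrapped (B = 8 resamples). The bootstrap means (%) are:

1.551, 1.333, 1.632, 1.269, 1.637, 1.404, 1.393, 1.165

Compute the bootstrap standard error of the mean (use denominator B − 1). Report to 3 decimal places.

SE* = 0.171

Bootstrap SE is the standard deviation of the 8 replicate means.
Mean of replicates: (1.551 + 1.333 + 1.632 + 1.269 + 1.637 + 1.404 + 1.393 + 1.165) / 8 = 11.3840 / 8 = 1.4230
Sum of squared deviations: (+0.1280)² + (−0.0900)² + (+0.2090)² + (−0.1540)² + (+0.2140)² + (−0.0190)² + (−0.0300)² + (−0.2580)² = 0.2055
Variance = 0.2055 / 7 = 0.0294
SE* = √0.0294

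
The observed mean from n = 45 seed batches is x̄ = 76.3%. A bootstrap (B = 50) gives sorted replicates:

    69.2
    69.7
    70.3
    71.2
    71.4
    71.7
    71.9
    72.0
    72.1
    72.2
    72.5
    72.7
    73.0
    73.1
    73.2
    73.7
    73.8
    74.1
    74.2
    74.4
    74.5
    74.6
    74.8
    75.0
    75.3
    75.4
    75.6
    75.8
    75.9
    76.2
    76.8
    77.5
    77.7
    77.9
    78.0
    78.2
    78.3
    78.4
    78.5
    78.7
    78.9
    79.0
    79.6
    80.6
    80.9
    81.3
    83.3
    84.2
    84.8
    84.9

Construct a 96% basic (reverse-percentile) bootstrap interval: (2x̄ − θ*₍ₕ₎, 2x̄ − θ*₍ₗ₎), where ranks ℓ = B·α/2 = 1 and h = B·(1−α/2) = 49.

Percentile endpoints at ranks 1 and 49: θ*₍1₎ = 69.2, θ*₍49₎ = 84.8.
Basic interval reflects these around x̄:
  lower = 2 × 76.3 − 84.8 = 67.8
  upper = 2 × 76.3 − 69.2 = 83.4

(67.8, 83.4)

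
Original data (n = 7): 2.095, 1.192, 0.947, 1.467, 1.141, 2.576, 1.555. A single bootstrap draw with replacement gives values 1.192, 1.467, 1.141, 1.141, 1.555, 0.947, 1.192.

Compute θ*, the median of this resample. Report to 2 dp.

Sorted: 0.947, 1.141, 1.141, 1.192, 1.192, 1.467, 1.555
Median = middle value = 1.19

θ* = 1.19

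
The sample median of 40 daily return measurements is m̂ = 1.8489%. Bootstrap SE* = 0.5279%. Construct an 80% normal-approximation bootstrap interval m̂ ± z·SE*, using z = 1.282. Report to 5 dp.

(1.17213, 2.52567)

Margin = 1.282 × 0.5279 = 0.676768
Interval: 1.8489 ± 0.676768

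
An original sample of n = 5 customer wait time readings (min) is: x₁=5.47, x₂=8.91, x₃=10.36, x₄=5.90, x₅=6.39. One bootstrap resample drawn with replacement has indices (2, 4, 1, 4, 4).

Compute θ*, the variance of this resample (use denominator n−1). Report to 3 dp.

θ* = 1.978

Resample values: 8.91, 5.90, 5.47, 5.90, 5.90.
Mean = 6.4160; sum of squared deviations = 7.9137
s² = 7.9137 / 4 = 1.9784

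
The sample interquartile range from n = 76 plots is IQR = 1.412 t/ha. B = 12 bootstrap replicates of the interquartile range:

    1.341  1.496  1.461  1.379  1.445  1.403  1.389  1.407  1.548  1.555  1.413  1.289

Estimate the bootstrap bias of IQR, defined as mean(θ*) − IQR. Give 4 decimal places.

mean(θ*) = (1.341 + 1.496 + 1.461 + 1.379 + 1.445 + 1.403 + 1.389 + 1.407 + 1.548 + 1.555 + 1.413 + 1.289) / 12 = 1.42717
bias = 1.42717 − 1.412

bias = +0.0152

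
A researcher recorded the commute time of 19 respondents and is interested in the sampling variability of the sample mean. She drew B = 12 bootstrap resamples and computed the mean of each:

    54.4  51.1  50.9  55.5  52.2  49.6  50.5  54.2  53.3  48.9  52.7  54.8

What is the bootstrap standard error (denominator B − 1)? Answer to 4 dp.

SE* = 2.1564

Bootstrap SE is the standard deviation of the 12 replicate means.
Mean of replicates: (54.4 + 51.1 + 50.9 + 55.5 + 52.2 + 49.6 + 50.5 + 54.2 + 53.3 + 48.9 + 52.7 + 54.8) / 12 = 628.10000 / 12 = 52.34167
Sum of squared deviations: (+2.05833)² + (−1.24167)² + (−1.44167)² + (+3.15833)² + (−0.14167)² + (−2.74167)² + (−1.84167)² + (+1.85833)² + (+0.95833)² + (−3.44167)² + (+0.35833)² + (+2.45833)² = 51.14917
Variance = 51.14917 / 11 = 4.64992
SE* = √4.64992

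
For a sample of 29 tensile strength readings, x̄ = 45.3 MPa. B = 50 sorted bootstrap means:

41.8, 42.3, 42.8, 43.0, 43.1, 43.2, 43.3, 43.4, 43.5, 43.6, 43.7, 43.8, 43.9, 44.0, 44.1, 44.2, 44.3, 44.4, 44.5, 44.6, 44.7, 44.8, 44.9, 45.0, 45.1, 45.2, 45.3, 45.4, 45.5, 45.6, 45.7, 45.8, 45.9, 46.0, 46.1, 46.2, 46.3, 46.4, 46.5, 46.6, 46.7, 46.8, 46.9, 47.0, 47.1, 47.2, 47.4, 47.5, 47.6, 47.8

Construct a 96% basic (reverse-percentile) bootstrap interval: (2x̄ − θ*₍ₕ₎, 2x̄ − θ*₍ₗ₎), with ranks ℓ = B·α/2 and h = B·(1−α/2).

Percentile endpoints at ranks 1 and 49: θ*₍1₎ = 41.8, θ*₍49₎ = 47.6.
Basic interval reflects these around x̄:
  lower = 2 × 45.3 − 47.6 = 43.0
  upper = 2 × 45.3 − 41.8 = 48.8

(43.0, 48.8)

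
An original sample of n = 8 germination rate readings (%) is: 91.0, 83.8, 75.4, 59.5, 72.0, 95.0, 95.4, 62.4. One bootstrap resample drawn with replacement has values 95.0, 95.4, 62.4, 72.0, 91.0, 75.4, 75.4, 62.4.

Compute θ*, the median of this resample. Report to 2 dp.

Sorted: 62.4, 62.4, 72.0, 75.4, 75.4, 91.0, 95.0, 95.4
Median = average of the two middle values = 75.40

θ* = 75.40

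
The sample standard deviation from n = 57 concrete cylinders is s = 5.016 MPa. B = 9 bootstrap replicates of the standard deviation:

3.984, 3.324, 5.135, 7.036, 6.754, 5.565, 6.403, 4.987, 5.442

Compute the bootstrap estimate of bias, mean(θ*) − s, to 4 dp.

bias = +0.3873

mean(θ*) = (3.984 + 3.324 + 5.135 + 7.036 + 6.754 + 5.565 + 6.403 + 4.987 + 5.442) / 9 = 5.40333
bias = 5.40333 − 5.016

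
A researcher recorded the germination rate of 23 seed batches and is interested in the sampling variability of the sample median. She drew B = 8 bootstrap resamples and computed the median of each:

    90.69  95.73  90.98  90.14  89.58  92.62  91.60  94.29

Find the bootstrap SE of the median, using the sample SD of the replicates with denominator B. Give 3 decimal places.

SE* = 1.992

Bootstrap SE is the standard deviation of the 8 replicate medians.
Mean of replicates: (90.69 + 95.73 + 90.98 + 90.14 + 89.58 + 92.62 + 91.60 + 94.29) / 8 = 735.6300 / 8 = 91.9537
Sum of squared deviations: (−1.2638)² + (+3.7763)² + (−0.9737)² + (−1.8137)² + (−2.3738)² + (+0.6663)² + (−0.3538)² + (+2.3363)² = 31.7568
Variance = 31.7568 / 8 = 3.9696
SE* = √3.9696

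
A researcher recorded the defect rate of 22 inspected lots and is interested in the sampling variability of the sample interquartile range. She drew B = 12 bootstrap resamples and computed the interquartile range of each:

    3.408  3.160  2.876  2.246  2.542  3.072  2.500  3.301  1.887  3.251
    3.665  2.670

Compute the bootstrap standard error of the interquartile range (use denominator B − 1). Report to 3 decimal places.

Bootstrap SE is the standard deviation of the 12 replicate interquartile ranges.
Mean of replicates: (3.408 + 3.160 + 2.876 + 2.246 + 2.542 + 3.072 + 2.500 + 3.301 + 1.887 + 3.251 + 3.665 + 2.670) / 12 = 34.5780 / 12 = 2.8815
Sum of squared deviations: (+0.5265)² + (+0.2785)² + (−0.0055)² + (−0.6355)² + (−0.3395)² + (+0.1905)² + (−0.3815)² + (+0.4195)² + (−0.9945)² + (+0.3695)² + (+0.7835)² + (−0.2115)² = 3.0159
Variance = 3.0159 / 11 = 0.2742
SE* = √0.2742

SE* = 0.524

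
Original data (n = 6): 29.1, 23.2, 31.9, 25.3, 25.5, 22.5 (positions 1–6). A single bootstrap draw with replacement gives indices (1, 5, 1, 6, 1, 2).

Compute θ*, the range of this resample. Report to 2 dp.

Resample values: 29.1, 25.5, 29.1, 22.5, 29.1, 23.2.
Range = 29.1 − 22.5 = 6.60

θ* = 6.60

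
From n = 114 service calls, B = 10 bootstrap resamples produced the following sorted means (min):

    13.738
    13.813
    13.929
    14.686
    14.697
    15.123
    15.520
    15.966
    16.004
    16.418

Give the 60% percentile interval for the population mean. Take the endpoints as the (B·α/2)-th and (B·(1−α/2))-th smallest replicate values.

(13.813, 15.966)

α = 0.40; lower rank = 10 × 0.200 = 2; upper rank = 10 × 0.800 = 8.
The 2nd smallest replicate is 13.813; the 8th is 15.966.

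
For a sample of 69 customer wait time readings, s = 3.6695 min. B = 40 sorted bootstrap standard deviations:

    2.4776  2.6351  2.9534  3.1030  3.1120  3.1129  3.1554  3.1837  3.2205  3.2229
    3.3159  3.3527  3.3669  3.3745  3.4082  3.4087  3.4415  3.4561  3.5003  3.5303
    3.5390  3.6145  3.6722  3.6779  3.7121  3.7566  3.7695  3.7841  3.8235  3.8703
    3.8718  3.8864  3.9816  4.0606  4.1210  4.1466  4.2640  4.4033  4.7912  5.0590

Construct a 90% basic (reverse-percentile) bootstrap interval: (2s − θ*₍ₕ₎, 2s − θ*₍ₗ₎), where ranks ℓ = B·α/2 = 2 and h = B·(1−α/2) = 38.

Percentile endpoints at ranks 2 and 38: θ*₍2₎ = 2.6351, θ*₍38₎ = 4.4033.
Basic interval reflects these around s:
  lower = 2 × 3.6695 − 4.4033 = 2.9357
  upper = 2 × 3.6695 − 2.6351 = 4.7039

(2.9357, 4.7039)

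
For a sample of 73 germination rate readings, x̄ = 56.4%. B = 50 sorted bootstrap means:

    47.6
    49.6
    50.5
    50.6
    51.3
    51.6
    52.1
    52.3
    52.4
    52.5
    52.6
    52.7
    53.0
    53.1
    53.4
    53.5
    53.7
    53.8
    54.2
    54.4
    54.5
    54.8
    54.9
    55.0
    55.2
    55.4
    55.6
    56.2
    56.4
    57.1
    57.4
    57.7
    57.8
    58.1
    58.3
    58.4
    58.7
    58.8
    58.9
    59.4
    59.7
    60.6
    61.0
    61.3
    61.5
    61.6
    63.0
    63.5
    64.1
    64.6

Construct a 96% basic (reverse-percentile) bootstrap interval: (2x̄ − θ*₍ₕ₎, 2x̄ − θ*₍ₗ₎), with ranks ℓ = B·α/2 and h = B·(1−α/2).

(48.7, 65.2)

Percentile endpoints at ranks 1 and 49: θ*₍1₎ = 47.6, θ*₍49₎ = 64.1.
Basic interval reflects these around x̄:
  lower = 2 × 56.4 − 64.1 = 48.7
  upper = 2 × 56.4 − 47.6 = 65.2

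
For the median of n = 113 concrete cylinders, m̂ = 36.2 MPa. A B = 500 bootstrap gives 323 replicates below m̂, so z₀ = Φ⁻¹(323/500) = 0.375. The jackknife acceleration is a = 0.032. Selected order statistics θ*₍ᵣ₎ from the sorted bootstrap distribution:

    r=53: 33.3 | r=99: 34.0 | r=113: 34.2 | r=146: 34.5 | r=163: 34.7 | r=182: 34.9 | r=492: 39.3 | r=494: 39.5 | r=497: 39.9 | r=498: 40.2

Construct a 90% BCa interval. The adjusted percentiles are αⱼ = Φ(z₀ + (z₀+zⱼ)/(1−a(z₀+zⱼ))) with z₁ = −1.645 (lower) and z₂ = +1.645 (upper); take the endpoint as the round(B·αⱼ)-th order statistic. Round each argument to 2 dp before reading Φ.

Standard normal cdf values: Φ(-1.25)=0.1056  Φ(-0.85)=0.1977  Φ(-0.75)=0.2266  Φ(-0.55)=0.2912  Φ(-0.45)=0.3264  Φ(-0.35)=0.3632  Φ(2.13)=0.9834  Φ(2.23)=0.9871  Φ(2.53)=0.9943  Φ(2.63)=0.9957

(34.0, 39.9)

Lower: z₀ + z₁ = 0.375 + (-1.645) = -1.270; 1 − a(z₀+z₁) = 1 − (0.032)(-1.270) = 1.0406; argument = 0.375 + (-1.270)/1.0406 = -0.8454 → -0.85.
α₁ = Φ(-0.85) = 0.1977; rank = round(500 × 0.1977) = 99; θ*₍99₎ = 34.0.
Upper: z₀ + z₂ = 2.020; 1 − a(z₀+z₂) = 0.9354; argument = 2.5346 → 2.53; α₂ = 0.9943; rank = 497; θ*₍497₎ = 39.9.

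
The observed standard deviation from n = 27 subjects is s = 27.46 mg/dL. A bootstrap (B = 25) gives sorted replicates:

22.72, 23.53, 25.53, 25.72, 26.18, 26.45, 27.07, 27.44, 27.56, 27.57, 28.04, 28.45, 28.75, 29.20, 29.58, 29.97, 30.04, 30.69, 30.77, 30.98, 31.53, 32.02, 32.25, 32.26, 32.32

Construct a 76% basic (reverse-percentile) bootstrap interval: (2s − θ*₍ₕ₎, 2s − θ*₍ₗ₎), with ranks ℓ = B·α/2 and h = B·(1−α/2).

Percentile endpoints at ranks 3 and 22: θ*₍3₎ = 25.53, θ*₍22₎ = 32.02.
Basic interval reflects these around s:
  lower = 2 × 27.46 − 32.02 = 22.90
  upper = 2 × 27.46 − 25.53 = 29.39

(22.90, 29.39)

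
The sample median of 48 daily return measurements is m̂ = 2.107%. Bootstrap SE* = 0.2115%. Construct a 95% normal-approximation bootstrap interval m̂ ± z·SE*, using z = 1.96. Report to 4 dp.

Margin = 1.96 × 0.2115 = 0.41454
Interval: 2.107 ± 0.41454

(1.6925, 2.5215)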